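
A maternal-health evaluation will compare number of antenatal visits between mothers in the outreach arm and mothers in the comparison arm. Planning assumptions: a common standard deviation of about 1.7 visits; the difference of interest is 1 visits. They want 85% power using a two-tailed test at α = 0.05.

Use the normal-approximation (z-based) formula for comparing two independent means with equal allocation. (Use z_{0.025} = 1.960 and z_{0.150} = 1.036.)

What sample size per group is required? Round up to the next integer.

n = (z_{α/2} + z_β)² · (σ₁² + σ₂²) / δ²
  = (1.960 + 1.036)² · (2·1.7² = 5.78) / 1²
  = 8.9760 · 5.78 / 1
  = 51.88
Round up → n = 52 per group.

n = 52 per group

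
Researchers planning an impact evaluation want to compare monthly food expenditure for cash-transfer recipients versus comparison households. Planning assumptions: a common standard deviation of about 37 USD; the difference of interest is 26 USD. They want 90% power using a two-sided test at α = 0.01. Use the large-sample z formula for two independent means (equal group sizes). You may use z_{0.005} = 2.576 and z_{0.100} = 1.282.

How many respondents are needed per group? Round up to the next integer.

n = (z_{α/2} + z_β)² · (σ₁² + σ₂²) / δ²
  = (2.576 + 1.282)² · (2·37² = 2738) / 26²
  = 14.8842 · 2738 / 676
  = 60.29
Round up → n = 61 per group.

n = 61 per group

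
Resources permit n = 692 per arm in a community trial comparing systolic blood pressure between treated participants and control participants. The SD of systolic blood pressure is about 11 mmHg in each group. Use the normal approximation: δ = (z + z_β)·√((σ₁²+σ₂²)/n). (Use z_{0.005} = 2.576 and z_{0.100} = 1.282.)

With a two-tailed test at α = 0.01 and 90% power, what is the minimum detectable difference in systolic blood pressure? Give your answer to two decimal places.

Minimum detectable difference ≈ 2.28 mmHg

δ = (z_{α/2} + z_β) · √((σ₁²+σ₂²)/n)
  = (2.576 + 1.282) · √(242/692)
  = 3.858 · √0.34971
  = 3.858 · 0.5914
  = 2.2815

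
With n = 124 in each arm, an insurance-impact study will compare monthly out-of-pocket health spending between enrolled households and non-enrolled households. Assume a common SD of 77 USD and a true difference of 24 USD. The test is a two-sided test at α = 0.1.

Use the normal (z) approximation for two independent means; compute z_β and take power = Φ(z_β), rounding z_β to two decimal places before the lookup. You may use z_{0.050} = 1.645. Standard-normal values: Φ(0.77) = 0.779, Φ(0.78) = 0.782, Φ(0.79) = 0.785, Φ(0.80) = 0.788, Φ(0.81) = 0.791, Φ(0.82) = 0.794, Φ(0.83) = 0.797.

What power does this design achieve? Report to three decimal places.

z_β = δ·√(n/(σ₁²+σ₂²)) − z_{α/2}
    = 24 · √(124/11858) − 1.645
    = 24 · 0.10226 − 1.645
    = 2.4542 − 1.645 = 0.8092 → 0.81
Power = Φ(0.81) = 0.791.

Power ≈ 0.791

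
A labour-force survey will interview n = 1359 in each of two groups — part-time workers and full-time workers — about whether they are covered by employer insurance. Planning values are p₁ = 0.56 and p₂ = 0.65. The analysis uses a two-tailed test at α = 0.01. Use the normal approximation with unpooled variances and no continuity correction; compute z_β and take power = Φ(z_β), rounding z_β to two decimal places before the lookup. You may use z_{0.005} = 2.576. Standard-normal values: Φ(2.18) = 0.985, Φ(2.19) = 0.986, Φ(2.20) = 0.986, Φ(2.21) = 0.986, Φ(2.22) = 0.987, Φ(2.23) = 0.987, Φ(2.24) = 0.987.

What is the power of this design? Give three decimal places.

Power ≈ 0.987

z_β = |p₁−p₂|·√(n/[p₁q₁+p₂q₂]) − z_{α/2}
    = 0.09 · √(1359/0.4739) − 2.576
    = 0.09 · 53.5509 − 2.576
    = 4.8196 − 2.576 = 2.2436 → 2.24
Power = Φ(2.24) = 0.987.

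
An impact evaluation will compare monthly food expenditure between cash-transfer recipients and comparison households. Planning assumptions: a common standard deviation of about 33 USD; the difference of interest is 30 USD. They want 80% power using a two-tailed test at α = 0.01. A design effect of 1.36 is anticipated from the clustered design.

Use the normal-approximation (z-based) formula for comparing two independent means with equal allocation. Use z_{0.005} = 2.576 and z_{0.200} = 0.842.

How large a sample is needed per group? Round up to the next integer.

n = 39 per group

n = (z_{α/2} + z_β)² · (σ₁² + σ₂²) / δ²
  = (2.576 + 0.842)² · (2·33² = 2178) / 30²
  = 11.6827 · 2178 / 900
  = 28.27
Design effect: 1.36 × 28.27 = 38.45.
Round up → n = 39 per group.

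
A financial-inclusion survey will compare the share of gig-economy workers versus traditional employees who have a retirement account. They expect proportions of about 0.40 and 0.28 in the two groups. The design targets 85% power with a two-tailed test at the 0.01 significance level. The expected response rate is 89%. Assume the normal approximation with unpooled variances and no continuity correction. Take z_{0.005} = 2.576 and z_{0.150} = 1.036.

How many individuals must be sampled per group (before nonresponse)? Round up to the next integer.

n = 450 per group

n = (z_{α/2} + z_β)² · [p₁(1−p₁) + p₂(1−p₂)] / (p₁ − p₂)²
  = (2.576 + 1.036)² · (0.40·0.60 + 0.28·0.72) / (0.12)²
  = (3.612)² · (0.2400 + 0.2016) / 0.0144
  = 13.0465 · 0.4416 / 0.0144
  = 400.09
Adjust for 89% response: 400.09 / 0.89 = 449.54.
Round up → n = 450 per group.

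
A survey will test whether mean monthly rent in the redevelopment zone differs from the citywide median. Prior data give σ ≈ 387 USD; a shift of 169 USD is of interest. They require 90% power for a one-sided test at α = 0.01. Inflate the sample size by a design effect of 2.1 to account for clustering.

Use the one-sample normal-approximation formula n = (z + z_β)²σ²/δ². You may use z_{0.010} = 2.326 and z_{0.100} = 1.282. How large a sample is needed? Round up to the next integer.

n = 144

n = (z_α + z_β)² · σ² / δ²
  = (2.326 + 1.282)² · 387² / 169²
  = 13.0177 · 149769 / 28561
  = 68.26
Design effect: 2.1 × 68.26 = 143.35.
Round up → n = 144.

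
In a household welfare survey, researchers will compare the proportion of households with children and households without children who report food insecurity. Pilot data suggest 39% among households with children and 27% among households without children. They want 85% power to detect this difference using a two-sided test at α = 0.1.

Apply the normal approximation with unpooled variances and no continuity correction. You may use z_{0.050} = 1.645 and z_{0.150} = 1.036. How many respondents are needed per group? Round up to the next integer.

n = 218 per group

n = (z_{α/2} + z_β)² · [p₁(1−p₁) + p₂(1−p₂)] / (p₁ − p₂)²
  = (1.645 + 1.036)² · (0.39·0.61 + 0.27·0.73) / (0.12)²
  = (2.681)² · (0.2379 + 0.1971) / 0.0144
  = 7.1878 · 0.4350 / 0.0144
  = 217.13
Round up → n = 218 per group.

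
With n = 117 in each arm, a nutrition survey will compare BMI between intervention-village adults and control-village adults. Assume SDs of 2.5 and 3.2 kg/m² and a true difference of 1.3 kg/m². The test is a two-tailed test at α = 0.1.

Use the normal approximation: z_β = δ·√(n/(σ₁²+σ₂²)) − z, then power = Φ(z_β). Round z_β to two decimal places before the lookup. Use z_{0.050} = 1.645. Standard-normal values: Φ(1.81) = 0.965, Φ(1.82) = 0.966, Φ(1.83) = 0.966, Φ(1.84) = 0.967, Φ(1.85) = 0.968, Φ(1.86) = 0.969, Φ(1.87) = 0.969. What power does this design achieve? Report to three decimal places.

Power ≈ 0.966

z_β = δ·√(n/(σ₁²+σ₂²)) − z_{α/2}
    = 1.3 · √(117/16.49) − 1.645
    = 1.3 · 2.66368 − 1.645
    = 3.4628 − 1.645 = 1.8178 → 1.82
Power = Φ(1.82) = 0.966.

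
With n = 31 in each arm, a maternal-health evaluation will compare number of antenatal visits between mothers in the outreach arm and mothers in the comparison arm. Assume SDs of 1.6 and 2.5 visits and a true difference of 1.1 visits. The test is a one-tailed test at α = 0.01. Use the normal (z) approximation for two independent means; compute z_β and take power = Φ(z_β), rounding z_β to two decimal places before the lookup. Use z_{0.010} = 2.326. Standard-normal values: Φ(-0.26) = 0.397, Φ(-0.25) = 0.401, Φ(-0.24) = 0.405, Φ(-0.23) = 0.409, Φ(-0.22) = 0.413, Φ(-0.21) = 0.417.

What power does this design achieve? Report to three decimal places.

Power ≈ 0.397

z_β = δ·√(n/(σ₁²+σ₂²)) − z_α
    = 1.1 · √(31/8.81) − 2.326
    = 1.1 · 1.87583 − 2.326
    = 2.0634 − 2.326 = -0.2626 → -0.26
Power = Φ(-0.26) = 0.397.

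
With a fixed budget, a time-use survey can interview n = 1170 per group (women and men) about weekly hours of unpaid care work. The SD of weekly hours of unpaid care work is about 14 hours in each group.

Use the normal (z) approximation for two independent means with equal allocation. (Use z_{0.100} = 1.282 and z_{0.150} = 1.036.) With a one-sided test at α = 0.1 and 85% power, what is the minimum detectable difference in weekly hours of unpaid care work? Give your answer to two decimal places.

δ = (z_α + z_β) · √((σ₁²+σ₂²)/n)
  = (1.282 + 1.036) · √(392/1170)
  = 2.318 · √0.33504
  = 2.318 · 0.5788
  = 1.3417

Minimum detectable difference ≈ 1.34 hours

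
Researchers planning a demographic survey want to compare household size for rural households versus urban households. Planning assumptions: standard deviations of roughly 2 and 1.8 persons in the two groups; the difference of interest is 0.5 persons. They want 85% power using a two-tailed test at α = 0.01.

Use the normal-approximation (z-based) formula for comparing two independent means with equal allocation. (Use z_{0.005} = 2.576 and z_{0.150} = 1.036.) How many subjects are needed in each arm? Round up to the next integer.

n = 378 per group

n = (z_{α/2} + z_β)² · (σ₁² + σ₂²) / δ²
  = (2.576 + 1.036)² · (2² + 1.8² = 7.24) / 0.5²
  = 13.0465 · 7.24 / 0.25
  = 377.83
Round up → n = 378 per group.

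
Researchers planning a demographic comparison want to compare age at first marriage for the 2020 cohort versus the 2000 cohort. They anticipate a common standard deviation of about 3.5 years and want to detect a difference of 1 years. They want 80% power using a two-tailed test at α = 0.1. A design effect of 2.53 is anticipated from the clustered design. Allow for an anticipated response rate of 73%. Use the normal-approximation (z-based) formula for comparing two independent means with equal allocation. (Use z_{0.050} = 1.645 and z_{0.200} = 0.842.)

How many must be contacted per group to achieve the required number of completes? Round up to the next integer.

n = (z_{α/2} + z_β)² · (σ₁² + σ₂²) / δ²
  = (1.645 + 0.842)² · (2·3.5² = 24.5) / 1²
  = 6.1852 · 24.5 / 1
  = 151.54
Design effect: 2.53 × 151.54 = 383.39.
Adjust for 73% response: 383.39 / 0.73 = 525.19.
Round up → n = 526 per group.

n = 526 per group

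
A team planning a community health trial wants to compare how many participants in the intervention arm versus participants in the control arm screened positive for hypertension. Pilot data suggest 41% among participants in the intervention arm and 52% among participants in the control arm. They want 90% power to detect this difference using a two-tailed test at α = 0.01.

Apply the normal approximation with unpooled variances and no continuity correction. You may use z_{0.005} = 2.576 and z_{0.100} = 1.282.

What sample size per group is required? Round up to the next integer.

n = (z_{α/2} + z_β)² · [p₁(1−p₁) + p₂(1−p₂)] / (p₁ − p₂)²
  = (2.576 + 1.282)² · (0.41·0.59 + 0.52·0.48) / (-0.11)²
  = (3.858)² · (0.2419 + 0.2496) / 0.0121
  = 14.8842 · 0.4915 / 0.0121
  = 604.59
Round up → n = 605 per group.

n = 605 per group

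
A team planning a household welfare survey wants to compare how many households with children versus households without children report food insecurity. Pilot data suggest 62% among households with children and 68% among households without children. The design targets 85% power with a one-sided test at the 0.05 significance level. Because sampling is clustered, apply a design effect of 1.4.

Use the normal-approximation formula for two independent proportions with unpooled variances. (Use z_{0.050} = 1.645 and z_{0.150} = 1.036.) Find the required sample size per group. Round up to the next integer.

n = (z_α + z_β)² · [p₁(1−p₁) + p₂(1−p₂)] / (p₁ − p₂)²
  = (1.645 + 1.036)² · (0.62·0.38 + 0.68·0.32) / (-0.06)²
  = (2.681)² · (0.2356 + 0.2176) / 0.0036
  = 7.1878 · 0.4532 / 0.0036
  = 904.86
Design effect: 1.4 × 904.86 = 1266.80.
Round up → n = 1267 per group.

n = 1267 per group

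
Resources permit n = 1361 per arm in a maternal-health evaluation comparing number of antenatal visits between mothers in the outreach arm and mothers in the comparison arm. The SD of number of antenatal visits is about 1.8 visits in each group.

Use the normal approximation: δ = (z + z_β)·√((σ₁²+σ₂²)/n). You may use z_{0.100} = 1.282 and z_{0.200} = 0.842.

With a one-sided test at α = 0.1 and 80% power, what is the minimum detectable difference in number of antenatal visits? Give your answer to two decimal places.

Minimum detectable difference ≈ 0.15 visits

δ = (z_α + z_β) · √((σ₁²+σ₂²)/n)
  = (1.282 + 0.842) · √(6.48/1361)
  = 2.124 · √0.00476
  = 2.124 · 0.0690
  = 0.1466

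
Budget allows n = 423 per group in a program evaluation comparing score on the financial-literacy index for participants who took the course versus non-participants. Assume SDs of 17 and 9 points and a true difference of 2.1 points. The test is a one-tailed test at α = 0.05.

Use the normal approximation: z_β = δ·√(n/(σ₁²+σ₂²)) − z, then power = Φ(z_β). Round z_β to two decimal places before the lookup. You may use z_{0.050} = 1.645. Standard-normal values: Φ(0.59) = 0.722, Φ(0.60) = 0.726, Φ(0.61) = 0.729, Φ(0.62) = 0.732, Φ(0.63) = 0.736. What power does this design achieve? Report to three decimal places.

z_β = δ·√(n/(σ₁²+σ₂²)) − z_α
    = 2.1 · √(423/370) − 1.645
    = 2.1 · 1.06923 − 1.645
    = 2.2454 − 1.645 = 0.6004 → 0.60
Power = Φ(0.60) = 0.726.

Power ≈ 0.726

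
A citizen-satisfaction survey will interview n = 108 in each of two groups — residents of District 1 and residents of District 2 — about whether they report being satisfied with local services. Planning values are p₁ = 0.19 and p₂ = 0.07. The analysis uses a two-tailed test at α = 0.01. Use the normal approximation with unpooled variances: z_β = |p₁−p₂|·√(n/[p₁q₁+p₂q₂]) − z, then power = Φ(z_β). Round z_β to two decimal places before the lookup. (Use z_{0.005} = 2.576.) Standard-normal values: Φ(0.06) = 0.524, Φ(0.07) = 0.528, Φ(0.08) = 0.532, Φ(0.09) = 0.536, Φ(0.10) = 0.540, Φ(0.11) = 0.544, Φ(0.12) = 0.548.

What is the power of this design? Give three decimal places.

Power ≈ 0.536

z_β = |p₁−p₂|·√(n/[p₁q₁+p₂q₂]) − z_{α/2}
    = 0.12 · √(108/0.2190) − 2.576
    = 0.12 · 22.2070 − 2.576
    = 2.6648 − 2.576 = 0.0888 → 0.09
Power = Φ(0.09) = 0.536.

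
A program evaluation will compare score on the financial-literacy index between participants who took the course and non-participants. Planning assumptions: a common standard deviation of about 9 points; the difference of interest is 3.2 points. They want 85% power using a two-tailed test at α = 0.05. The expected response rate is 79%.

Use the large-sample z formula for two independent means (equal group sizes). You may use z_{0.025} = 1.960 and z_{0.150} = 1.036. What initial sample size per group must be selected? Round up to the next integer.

n = (z_{α/2} + z_β)² · (σ₁² + σ₂²) / δ²
  = (1.960 + 1.036)² · (2·9² = 162) / 3.2²
  = 8.9760 · 162 / 10.24
  = 142.00
Adjust for 79% response: 142.00 / 0.79 = 179.75.
Round up → n = 180 per group.

n = 180 per group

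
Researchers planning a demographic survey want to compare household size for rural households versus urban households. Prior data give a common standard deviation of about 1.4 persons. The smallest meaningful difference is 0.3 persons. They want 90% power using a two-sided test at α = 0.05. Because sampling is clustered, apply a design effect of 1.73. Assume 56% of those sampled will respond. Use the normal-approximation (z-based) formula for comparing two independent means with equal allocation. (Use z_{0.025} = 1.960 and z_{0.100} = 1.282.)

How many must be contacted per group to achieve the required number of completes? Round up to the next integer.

n = 1415 per group

n = (z_{α/2} + z_β)² · (σ₁² + σ₂²) / δ²
  = (1.960 + 1.282)² · (2·1.4² = 3.92) / 0.3²
  = 10.5106 · 3.92 / 0.09
  = 457.79
Design effect: 1.73 × 457.79 = 791.98.
Adjust for 56% response: 791.98 / 0.56 = 1414.25.
Round up → n = 1415 per group.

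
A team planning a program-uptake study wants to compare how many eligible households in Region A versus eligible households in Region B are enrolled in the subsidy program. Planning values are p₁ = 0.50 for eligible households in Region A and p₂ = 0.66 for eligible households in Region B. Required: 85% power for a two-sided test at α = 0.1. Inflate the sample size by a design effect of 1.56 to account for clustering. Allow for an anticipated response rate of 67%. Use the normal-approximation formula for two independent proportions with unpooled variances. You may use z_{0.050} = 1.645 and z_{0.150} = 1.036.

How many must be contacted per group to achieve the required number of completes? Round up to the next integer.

n = 311 per group

n = (z_{α/2} + z_β)² · [p₁(1−p₁) + p₂(1−p₂)] / (p₁ − p₂)²
  = (1.645 + 1.036)² · (0.50·0.50 + 0.66·0.34) / (-0.16)²
  = (2.681)² · (0.2500 + 0.2244) / 0.0256
  = 7.1878 · 0.4744 / 0.0256
  = 133.20
Design effect: 1.56 × 133.20 = 207.79.
Adjust for 67% response: 207.79 / 0.67 = 310.13.
Round up → n = 311 per group.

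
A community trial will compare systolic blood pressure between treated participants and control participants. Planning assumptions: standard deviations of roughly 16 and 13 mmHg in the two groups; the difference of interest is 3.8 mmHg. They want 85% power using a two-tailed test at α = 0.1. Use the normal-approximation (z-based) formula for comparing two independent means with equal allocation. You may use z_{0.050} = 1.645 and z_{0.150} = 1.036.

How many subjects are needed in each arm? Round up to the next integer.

n = (z_{α/2} + z_β)² · (σ₁² + σ₂²) / δ²
  = (1.645 + 1.036)² · (16² + 13² = 425) / 3.8²
  = 7.1878 · 425 / 14.44
  = 211.55
Round up → n = 212 per group.

n = 212 per group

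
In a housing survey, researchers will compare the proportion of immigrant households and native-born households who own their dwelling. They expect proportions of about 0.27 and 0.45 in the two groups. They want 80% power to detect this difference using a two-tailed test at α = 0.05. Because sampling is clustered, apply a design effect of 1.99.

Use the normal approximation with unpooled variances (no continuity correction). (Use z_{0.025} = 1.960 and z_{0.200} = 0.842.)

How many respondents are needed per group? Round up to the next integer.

n = (z_{α/2} + z_β)² · [p₁(1−p₁) + p₂(1−p₂)] / (p₁ − p₂)²
  = (1.960 + 0.842)² · (0.27·0.73 + 0.45·0.55) / (-0.18)²
  = (2.802)² · (0.1971 + 0.2475) / 0.0324
  = 7.8512 · 0.4446 / 0.0324
  = 107.74
Design effect: 1.99 × 107.74 = 214.39.
Round up → n = 215 per group.

n = 215 per group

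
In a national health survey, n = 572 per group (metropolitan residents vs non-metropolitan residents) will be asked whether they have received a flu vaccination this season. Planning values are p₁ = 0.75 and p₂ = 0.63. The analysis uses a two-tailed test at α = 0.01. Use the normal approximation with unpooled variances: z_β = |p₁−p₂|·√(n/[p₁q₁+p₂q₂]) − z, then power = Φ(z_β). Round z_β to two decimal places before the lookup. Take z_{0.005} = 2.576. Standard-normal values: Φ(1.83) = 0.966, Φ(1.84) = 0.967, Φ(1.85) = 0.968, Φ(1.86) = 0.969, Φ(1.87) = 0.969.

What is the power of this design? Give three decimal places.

z_β = |p₁−p₂|·√(n/[p₁q₁+p₂q₂]) − z_{α/2}
    = 0.12 · √(572/0.4206) − 2.576
    = 0.12 · 36.8777 − 2.576
    = 4.4253 − 2.576 = 1.8493 → 1.85
Power = Φ(1.85) = 0.968.

Power ≈ 0.968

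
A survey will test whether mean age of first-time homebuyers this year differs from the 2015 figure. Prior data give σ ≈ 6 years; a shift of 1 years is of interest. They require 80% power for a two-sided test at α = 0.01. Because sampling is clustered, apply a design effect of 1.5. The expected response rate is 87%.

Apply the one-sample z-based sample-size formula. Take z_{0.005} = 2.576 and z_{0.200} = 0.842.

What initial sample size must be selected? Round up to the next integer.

n = 726

n = (z_{α/2} + z_β)² · σ² / δ²
  = (2.576 + 0.842)² · 6² / 1²
  = 11.6827 · 36 / 1
  = 420.58
Design effect: 1.5 × 420.58 = 630.87.
Adjust for 87% response: 630.87 / 0.87 = 725.13.
Round up → n = 726.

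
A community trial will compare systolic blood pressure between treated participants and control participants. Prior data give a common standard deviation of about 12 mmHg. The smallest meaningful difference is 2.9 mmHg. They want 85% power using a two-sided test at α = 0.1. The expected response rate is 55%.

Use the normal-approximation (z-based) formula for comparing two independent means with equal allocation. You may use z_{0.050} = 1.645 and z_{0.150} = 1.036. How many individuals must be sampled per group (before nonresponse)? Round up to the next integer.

n = 448 per group

n = (z_{α/2} + z_β)² · (σ₁² + σ₂²) / δ²
  = (1.645 + 1.036)² · (2·12² = 288) / 2.9²
  = 7.1878 · 288 / 8.41
  = 246.14
Adjust for 55% response: 246.14 / 0.55 = 447.54.
Round up → n = 448 per group.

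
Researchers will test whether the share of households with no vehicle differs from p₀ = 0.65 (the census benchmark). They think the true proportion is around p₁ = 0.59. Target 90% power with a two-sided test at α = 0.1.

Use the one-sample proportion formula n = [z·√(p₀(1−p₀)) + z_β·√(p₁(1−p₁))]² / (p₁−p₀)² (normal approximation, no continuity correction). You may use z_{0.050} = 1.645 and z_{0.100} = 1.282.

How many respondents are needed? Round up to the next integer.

n = [z_{α/2}·√(p₀q₀) + z_β·√(p₁q₁)]² / (p₁ − p₀)²
  = [1.645·√(0.65·0.35) + 1.282·√(0.59·0.41)]² / (-0.06)²
  = [1.645·0.4770 + 1.282·0.4918]² / 0.0036
  = [1.4151]² / 0.0036
  = 556.29
Round up → n = 557.

n = 557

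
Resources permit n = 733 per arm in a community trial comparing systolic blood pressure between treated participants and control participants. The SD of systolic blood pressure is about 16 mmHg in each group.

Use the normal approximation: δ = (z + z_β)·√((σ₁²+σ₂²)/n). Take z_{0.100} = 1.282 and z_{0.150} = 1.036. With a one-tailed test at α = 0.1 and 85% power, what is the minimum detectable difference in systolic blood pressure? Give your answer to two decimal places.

δ = (z_α + z_β) · √((σ₁²+σ₂²)/n)
  = (1.282 + 1.036) · √(512/733)
  = 2.318 · √0.6985
  = 2.318 · 0.8358
  = 1.9373

Minimum detectable difference ≈ 1.94 mmHg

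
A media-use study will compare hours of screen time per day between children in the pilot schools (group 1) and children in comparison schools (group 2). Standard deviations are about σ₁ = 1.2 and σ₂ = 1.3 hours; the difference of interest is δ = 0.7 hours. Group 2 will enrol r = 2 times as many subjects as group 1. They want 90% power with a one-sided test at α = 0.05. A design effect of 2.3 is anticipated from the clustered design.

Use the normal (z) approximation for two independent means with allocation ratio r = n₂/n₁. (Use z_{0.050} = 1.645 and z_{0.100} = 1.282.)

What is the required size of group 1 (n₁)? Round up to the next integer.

n₁ = (z_α + z_β)² · (σ₁² + σ₂²/r) / δ²
   = (1.645 + 1.282)² · (1.2² + 1.3²/2) / 0.7²
   = 8.5673 · (1.44 + 0.845) / 0.49
   = 8.5673 · 2.285 / 0.49
   = 39.95
Design effect: 2.3 × 39.95 = 91.89.
Round up → n₁ = 92; n₂ = r·n₁ = 2 × 92 = 184.

n₁ = 92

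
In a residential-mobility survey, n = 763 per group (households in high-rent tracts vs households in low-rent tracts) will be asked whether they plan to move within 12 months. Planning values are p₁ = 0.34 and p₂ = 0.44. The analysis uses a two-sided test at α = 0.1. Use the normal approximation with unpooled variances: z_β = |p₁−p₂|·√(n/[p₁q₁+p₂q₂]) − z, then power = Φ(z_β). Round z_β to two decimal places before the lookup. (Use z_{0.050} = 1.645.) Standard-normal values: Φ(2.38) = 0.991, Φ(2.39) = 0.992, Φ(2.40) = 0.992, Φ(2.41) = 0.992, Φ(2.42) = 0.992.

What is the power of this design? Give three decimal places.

z_β = |p₁−p₂|·√(n/[p₁q₁+p₂q₂]) − z_{α/2}
    = 0.10 · √(763/0.4708) − 1.645
    = 0.10 · 40.2572 − 1.645
    = 4.0257 − 1.645 = 2.3807 → 2.38
Power = Φ(2.38) = 0.991.

Power ≈ 0.991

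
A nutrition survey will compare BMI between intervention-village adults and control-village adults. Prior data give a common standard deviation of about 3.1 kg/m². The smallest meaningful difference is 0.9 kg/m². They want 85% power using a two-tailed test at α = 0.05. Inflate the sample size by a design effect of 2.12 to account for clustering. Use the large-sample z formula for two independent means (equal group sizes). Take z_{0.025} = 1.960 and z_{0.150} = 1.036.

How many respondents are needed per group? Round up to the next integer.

n = 452 per group

n = (z_{α/2} + z_β)² · (σ₁² + σ₂²) / δ²
  = (1.960 + 1.036)² · (2·3.1² = 19.22) / 0.9²
  = 8.9760 · 19.22 / 0.81
  = 212.99
Design effect: 2.12 × 212.99 = 451.53.
Round up → n = 452 per group.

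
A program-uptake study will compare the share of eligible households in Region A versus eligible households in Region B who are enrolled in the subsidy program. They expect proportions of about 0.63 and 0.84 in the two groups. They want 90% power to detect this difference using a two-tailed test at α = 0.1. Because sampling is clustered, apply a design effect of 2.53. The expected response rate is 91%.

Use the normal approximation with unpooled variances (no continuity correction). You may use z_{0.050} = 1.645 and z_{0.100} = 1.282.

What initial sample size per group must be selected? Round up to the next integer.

n = 199 per group

n = (z_{α/2} + z_β)² · [p₁(1−p₁) + p₂(1−p₂)] / (p₁ − p₂)²
  = (1.645 + 1.282)² · (0.63·0.37 + 0.84·0.16) / (-0.21)²
  = (2.927)² · (0.2331 + 0.1344) / 0.0441
  = 8.5673 · 0.3675 / 0.0441
  = 71.39
Design effect: 2.53 × 71.39 = 180.63.
Adjust for 91% response: 180.63 / 0.91 = 198.49.
Round up → n = 199 per group.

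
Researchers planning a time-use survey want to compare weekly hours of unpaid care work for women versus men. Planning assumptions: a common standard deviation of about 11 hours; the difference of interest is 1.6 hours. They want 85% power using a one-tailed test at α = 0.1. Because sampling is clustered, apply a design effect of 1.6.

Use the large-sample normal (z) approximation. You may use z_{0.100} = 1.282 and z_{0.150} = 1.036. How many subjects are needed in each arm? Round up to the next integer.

n = (z_α + z_β)² · (σ₁² + σ₂²) / δ²
  = (1.282 + 1.036)² · (2·11² = 242) / 1.6²
  = 5.3731 · 242 / 2.56
  = 507.93
Design effect: 1.6 × 507.93 = 812.69.
Round up → n = 813 per group.

n = 813 per group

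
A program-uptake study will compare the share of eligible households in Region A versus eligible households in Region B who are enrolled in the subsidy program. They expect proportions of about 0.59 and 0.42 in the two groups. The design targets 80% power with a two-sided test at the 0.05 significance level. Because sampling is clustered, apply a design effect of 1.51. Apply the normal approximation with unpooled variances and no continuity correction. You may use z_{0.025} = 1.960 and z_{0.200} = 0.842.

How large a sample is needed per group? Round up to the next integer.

n = 200 per group

n = (z_{α/2} + z_β)² · [p₁(1−p₁) + p₂(1−p₂)] / (p₁ − p₂)²
  = (1.960 + 0.842)² · (0.59·0.41 + 0.42·0.58) / (0.17)²
  = (2.802)² · (0.2419 + 0.2436) / 0.0289
  = 7.8512 · 0.4855 / 0.0289
  = 131.89
Design effect: 1.51 × 131.89 = 199.16.
Round up → n = 200 per group.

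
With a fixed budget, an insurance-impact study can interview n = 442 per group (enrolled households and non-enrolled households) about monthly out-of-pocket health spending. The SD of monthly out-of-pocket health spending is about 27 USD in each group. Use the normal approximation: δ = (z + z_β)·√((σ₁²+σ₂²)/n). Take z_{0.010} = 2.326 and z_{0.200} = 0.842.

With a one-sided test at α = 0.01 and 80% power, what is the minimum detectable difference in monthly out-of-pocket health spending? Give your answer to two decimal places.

Minimum detectable difference ≈ 5.75 USD

δ = (z_α + z_β) · √((σ₁²+σ₂²)/n)
  = (2.326 + 0.842) · √(1458/442)
  = 3.168 · √3.2986
  = 3.168 · 1.8162
  = 5.7538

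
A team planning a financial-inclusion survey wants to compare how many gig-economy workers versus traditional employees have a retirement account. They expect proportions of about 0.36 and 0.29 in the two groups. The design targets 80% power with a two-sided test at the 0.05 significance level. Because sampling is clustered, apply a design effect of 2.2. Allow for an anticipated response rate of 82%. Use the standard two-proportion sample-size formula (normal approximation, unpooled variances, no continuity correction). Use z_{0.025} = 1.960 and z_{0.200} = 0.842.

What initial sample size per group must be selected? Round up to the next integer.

n = (z_{α/2} + z_β)² · [p₁(1−p₁) + p₂(1−p₂)] / (p₁ − p₂)²
  = (1.960 + 0.842)² · (0.36·0.64 + 0.29·0.71) / (0.07)²
  = (2.802)² · (0.2304 + 0.2059) / 0.0049
  = 7.8512 · 0.4363 / 0.0049
  = 699.08
Design effect: 2.2 × 699.08 = 1537.97.
Adjust for 82% response: 1537.97 / 0.82 = 1875.57.
Round up → n = 1876 per group.

n = 1876 per group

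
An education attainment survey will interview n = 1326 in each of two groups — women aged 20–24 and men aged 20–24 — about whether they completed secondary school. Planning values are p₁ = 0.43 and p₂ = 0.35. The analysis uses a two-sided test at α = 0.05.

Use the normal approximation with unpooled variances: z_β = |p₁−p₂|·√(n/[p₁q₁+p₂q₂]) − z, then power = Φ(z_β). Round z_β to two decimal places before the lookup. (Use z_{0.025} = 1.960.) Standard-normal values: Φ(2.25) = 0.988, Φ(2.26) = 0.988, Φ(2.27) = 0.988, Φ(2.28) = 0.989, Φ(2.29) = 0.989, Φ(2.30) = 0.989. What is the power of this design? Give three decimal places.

Power ≈ 0.989

z_β = |p₁−p₂|·√(n/[p₁q₁+p₂q₂]) − z_{α/2}
    = 0.08 · √(1326/0.4726) − 1.960
    = 0.08 · 52.9694 − 1.960
    = 4.2376 − 1.960 = 2.2776 → 2.28
Power = Φ(2.28) = 0.989.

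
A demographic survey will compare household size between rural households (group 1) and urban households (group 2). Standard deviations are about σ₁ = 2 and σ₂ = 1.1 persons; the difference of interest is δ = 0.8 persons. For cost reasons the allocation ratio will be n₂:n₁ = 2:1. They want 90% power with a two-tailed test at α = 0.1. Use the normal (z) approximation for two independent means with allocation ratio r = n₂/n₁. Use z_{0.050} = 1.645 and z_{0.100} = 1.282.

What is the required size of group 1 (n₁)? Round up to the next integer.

n₁ = 62

n₁ = (z_{α/2} + z_β)² · (σ₁² + σ₂²/r) / δ²
   = (1.645 + 1.282)² · (2² + 1.1²/2) / 0.8²
   = 8.5673 · (4 + 0.605) / 0.64
   = 8.5673 · 4.605 / 0.64
   = 61.64
Round up → n₁ = 62; n₂ = r·n₁ = 2 × 62 = 124.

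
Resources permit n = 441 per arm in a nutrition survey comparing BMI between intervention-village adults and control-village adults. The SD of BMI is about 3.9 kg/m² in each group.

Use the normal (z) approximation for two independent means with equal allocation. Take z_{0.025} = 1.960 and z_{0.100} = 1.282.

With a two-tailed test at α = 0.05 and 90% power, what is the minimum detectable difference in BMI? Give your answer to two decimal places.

Minimum detectable difference ≈ 0.85 kg/m²

δ = (z_{α/2} + z_β) · √((σ₁²+σ₂²)/n)
  = (1.960 + 1.282) · √(30.42/441)
  = 3.242 · √0.06898
  = 3.242 · 0.2626
  = 0.8515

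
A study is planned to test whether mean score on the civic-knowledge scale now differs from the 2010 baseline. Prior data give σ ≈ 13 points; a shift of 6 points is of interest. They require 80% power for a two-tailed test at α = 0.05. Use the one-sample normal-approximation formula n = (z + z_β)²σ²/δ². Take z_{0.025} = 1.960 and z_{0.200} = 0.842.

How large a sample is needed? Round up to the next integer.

n = 37

n = (z_{α/2} + z_β)² · σ² / δ²
  = (1.960 + 0.842)² · 13² / 6²
  = 7.8512 · 169 / 36
  = 36.86
Round up → n = 37.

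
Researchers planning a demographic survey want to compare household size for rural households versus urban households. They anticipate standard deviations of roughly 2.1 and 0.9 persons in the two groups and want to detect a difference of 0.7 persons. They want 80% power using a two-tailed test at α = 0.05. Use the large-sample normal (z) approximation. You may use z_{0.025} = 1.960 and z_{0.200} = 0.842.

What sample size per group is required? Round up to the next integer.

n = (z_{α/2} + z_β)² · (σ₁² + σ₂²) / δ²
  = (1.960 + 0.842)² · (2.1² + 0.9² = 5.22) / 0.7²
  = 7.8512 · 5.22 / 0.49
  = 83.64
Round up → n = 84 per group.

n = 84 per group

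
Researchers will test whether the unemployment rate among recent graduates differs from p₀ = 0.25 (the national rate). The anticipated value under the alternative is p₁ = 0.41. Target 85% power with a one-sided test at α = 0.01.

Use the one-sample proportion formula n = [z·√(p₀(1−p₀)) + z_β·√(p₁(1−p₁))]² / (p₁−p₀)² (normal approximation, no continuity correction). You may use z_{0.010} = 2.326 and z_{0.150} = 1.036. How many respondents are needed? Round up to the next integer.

n = 90

n = [z_α·√(p₀q₀) + z_β·√(p₁q₁)]² / (p₁ − p₀)²
  = [2.326·√(0.25·0.75) + 1.036·√(0.41·0.59)]² / (0.16)²
  = [2.326·0.4330 + 1.036·0.4918]² / 0.0256
  = [1.5167]² / 0.0256
  = 89.86
Round up → n = 90.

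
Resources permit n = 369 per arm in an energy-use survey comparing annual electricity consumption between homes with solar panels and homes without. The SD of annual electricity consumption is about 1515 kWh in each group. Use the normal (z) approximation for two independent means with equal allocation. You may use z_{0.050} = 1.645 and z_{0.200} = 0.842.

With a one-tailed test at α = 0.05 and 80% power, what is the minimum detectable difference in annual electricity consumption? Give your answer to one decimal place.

δ = (z_α + z_β) · √((σ₁²+σ₂²)/n)
  = (1.645 + 0.842) · √(4590450/369)
  = 2.487 · √12440.2
  = 2.487 · 111.5358
  = 277.3896

Minimum detectable difference ≈ 277.4 kWh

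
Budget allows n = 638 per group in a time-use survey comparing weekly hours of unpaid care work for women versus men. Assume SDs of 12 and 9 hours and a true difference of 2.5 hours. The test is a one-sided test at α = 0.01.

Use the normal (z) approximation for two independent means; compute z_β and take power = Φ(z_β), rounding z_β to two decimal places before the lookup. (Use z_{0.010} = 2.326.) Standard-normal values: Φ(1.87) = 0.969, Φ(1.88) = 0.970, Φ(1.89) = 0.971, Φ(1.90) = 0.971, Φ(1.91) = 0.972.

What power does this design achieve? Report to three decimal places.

Power ≈ 0.970

z_β = δ·√(n/(σ₁²+σ₂²)) − z_α
    = 2.5 · √(638/225) − 2.326
    = 2.5 · 1.68391 − 2.326
    = 4.2098 − 2.326 = 1.8838 → 1.88
Power = Φ(1.88) = 0.970.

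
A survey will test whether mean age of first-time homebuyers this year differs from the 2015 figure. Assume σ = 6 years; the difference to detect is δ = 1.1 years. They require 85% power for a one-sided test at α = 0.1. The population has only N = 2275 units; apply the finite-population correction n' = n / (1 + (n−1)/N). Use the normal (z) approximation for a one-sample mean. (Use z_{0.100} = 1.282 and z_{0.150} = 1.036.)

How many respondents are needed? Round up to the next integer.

n = (z_α + z_β)² · σ² / δ²
  = (1.282 + 1.036)² · 6² / 1.1²
  = 5.3731 · 36 / 1.21
  = 159.86
Finite-population correction (N = 2275): 159.86 / (1 + (159.86 − 1)/2275) = 149.43.
Round up → n = 150.

n = 150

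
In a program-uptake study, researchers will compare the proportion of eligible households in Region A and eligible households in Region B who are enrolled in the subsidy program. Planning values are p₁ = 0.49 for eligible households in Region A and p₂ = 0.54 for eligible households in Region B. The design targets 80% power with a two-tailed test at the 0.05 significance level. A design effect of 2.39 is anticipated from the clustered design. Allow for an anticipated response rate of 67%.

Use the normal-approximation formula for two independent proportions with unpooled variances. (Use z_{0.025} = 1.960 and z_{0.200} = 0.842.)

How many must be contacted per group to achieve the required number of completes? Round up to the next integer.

n = (z_{α/2} + z_β)² · [p₁(1−p₁) + p₂(1−p₂)] / (p₁ − p₂)²
  = (1.960 + 0.842)² · (0.49·0.51 + 0.54·0.46) / (-0.05)²
  = (2.802)² · (0.2499 + 0.2484) / 0.0025
  = 7.8512 · 0.4983 / 0.0025
  = 1564.90
Design effect: 2.39 × 1564.90 = 3740.12.
Adjust for 67% response: 3740.12 / 0.67 = 5582.26.
Round up → n = 5583 per group.

n = 5583 per group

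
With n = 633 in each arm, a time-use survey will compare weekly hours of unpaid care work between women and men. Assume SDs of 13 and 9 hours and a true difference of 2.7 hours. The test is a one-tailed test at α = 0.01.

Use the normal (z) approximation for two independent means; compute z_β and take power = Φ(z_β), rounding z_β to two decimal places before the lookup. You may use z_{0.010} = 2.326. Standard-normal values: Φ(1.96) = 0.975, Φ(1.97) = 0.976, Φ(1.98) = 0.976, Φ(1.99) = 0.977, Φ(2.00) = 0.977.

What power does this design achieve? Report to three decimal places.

z_β = δ·√(n/(σ₁²+σ₂²)) − z_α
    = 2.7 · √(633/250) − 2.326
    = 2.7 · 1.59123 − 2.326
    = 4.2963 − 2.326 = 1.9703 → 1.97
Power = Φ(1.97) = 0.976.

Power ≈ 0.976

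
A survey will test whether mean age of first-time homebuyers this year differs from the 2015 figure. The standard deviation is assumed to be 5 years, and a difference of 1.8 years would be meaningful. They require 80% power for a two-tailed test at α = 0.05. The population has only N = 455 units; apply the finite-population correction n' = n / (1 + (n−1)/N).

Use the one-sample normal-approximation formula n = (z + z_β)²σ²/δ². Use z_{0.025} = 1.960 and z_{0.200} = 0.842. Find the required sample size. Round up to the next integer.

n = 54

n = (z_{α/2} + z_β)² · σ² / δ²
  = (1.960 + 0.842)² · 5² / 1.8²
  = 7.8512 · 25 / 3.24
  = 60.58
Finite-population correction (N = 455): 60.58 / (1 + (60.58 − 1)/455) = 53.57.
Round up → n = 54.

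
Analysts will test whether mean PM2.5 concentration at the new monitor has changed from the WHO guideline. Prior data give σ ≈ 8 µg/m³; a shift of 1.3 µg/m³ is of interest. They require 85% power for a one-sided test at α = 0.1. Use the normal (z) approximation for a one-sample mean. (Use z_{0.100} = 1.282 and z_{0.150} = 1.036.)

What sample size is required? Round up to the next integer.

n = (z_α + z_β)² · σ² / δ²
  = (1.282 + 1.036)² · 8² / 1.3²
  = 5.3731 · 64 / 1.69
  = 203.48
Round up → n = 204.

n = 204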